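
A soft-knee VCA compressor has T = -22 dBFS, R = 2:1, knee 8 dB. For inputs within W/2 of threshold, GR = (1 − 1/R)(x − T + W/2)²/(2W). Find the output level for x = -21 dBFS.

-21.78125 dBFS

x − T + W/2 = -21 − (-22) + 4 = 5.
GR = (1 − 1/2) × 5² / 16 = 0.5 × 25 / 16 = 0.78125 dB.
Output = -21 − 0.78125 = -21.78125 dBFS.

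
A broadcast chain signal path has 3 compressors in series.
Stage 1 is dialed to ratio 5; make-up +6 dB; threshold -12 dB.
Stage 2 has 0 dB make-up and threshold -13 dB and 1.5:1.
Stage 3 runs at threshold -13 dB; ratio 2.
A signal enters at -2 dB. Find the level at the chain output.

Stage 1: overshoot 10 dB → 10/5 = 2 dB → -10 dB; +6 dB make-up → -4 dB.
Stage 2: overshoot 9 dB → 9/1.5 = 6 dB → -7 dB.
Stage 3: -7 dB is 6 dB over -13 dB; at 2:1 that becomes 3 dB over, giving -10 dB.

-10 dB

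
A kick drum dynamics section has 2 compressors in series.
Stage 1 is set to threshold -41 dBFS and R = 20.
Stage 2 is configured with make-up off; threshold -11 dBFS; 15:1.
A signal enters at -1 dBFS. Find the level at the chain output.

Stage 1: overshoot 40 dB → 40/20 = 2 dB → -39 dBFS.
Stage 2: -39 dBFS is at or below the -11 dBFS threshold — no compression; output -39 dBFS.

-39 dBFS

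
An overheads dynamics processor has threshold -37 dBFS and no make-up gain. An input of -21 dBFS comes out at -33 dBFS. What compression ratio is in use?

4:1

Input overshoot = -21 − (-37) = 16 dB; output overshoot = -33 − (-37) = 4 dB.
Ratio = 16 / 4 = 4.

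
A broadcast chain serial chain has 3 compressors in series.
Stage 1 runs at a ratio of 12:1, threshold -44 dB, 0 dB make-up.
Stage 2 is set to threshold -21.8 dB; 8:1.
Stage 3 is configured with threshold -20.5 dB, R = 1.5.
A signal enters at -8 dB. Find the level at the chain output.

-41 dB

Stage 1: 36 dB above -44 dB, reduced 12:1 to 3 dB above → -41 dB.
Stage 2: -41 dB ≤ -21.8 dB, so stage 2 doesn't engage; output -41 dB.
Stage 3: below threshold (-41 ≤ -20.5); passes unchanged; output -41 dB.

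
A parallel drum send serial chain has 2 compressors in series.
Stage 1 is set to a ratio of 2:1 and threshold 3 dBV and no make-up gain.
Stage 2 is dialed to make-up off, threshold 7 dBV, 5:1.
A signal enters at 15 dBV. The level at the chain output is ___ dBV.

7.4 dBV

Stage 1: 15 dBV is 12 dB over 3 dBV; at 2:1 that becomes 6 dB over, giving 9 dBV.
Stage 2: 2 dB above 7 dBV, reduced 5:1 to 0.4 dB above → 7.4 dBV.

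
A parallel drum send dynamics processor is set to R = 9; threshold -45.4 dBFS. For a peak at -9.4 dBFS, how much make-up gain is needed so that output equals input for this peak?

32 dB

Overshoot 36 dB → 36/9 = 4 dB after compression, so the compressed level is -45.4 + 4 = -41.4 dBFS.
Make-up = target − compressed = -9.4 − (-41.4) = 32 dB.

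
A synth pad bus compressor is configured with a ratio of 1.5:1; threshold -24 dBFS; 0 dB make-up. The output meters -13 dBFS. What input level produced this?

-7.5 dBFS

That's 11 dB above the -24 dBFS threshold.
Undo the ratio: input overshoot = 11 × 1.5 = 16.5 dB, giving input = -7.5 dBFS.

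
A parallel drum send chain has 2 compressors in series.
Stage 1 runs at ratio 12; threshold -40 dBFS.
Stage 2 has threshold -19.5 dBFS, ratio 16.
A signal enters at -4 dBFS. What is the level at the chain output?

-37 dBFS

Stage 1: 36 dB above -40 dBFS, reduced 12:1 to 3 dB above → -37 dBFS.
Stage 2: below threshold (-37 ≤ -19.5); passes unchanged; output -37 dBFS.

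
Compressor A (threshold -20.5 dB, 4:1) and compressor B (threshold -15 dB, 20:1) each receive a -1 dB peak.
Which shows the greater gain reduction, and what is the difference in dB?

A: 19.5 dB over, compressed to 4.875 dB over, so 14.625 dB of GR.
B: 14 dB over, compressed to 0.7 dB over, so 13.3 dB of GR.
A reduces 1.325 dB more.

A, by 1.325 dB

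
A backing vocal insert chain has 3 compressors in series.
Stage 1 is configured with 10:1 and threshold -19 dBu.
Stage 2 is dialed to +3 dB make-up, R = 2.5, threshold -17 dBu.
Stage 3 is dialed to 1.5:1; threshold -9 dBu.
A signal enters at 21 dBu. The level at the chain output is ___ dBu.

-13.2 dBu

Stage 1: overshoot 40 dB → 40/10 = 4 dB → -15 dBu.
Stage 2: overshoot 2 dB → 2/2.5 = 0.8 dB → -16.2 dBu; +3 dB make-up → -13.2 dBu.
Stage 3: -13.2 dBu is at or below the -9 dBu threshold — no compression; output -13.2 dBu.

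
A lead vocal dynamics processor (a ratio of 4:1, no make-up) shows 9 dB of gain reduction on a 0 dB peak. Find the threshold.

-12 dB

Let T be the threshold. Output overshoot = (input overshoot)/R, so -9 − T = (0 − T)/4.
4·(-9 − T) = 0 − T → 3·T = -36 − 0 = -36.
T = -36/3 = -12 dB.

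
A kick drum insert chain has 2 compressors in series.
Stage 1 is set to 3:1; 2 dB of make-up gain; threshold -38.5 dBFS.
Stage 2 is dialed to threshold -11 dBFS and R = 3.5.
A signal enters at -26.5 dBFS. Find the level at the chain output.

-32.5 dBFS

Stage 1: overshoot 12 dB → 12/3 = 4 dB → -34.5 dBFS; +2 dB make-up → -32.5 dBFS.
Stage 2: -32.5 dBFS is at or below the -11 dBFS threshold — no compression; output -32.5 dBFS.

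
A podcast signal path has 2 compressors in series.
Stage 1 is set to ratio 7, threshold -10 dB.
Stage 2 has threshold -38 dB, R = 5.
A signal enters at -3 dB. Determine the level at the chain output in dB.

Stage 1: 7 dB above -10 dB, reduced 7:1 to 1 dB above → -9 dB.
Stage 2: 29 dB above -38 dB, reduced 5:1 to 5.8 dB above → -32.2 dB.

-32.2 dB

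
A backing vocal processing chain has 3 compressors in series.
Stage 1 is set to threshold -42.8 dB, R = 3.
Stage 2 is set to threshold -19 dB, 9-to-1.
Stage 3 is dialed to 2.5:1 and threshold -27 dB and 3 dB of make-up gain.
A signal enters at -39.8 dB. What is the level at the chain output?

-38.8 dB

Stage 1: -39.8 dB is 3 dB over -42.8 dB; at 3:1 that becomes 1 dB over, giving -41.8 dB.
Stage 2: below threshold (-41.8 ≤ -19); passes unchanged; output -41.8 dB.
Stage 3: -41.8 dB is at or below the -27 dB threshold — no compression; make-up brings it to -38.8 dB.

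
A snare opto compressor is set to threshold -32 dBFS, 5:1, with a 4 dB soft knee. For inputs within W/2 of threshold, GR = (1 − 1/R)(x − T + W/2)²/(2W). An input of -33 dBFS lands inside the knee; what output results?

x − T + W/2 = -33 − (-32) + 2 = 1.
GR = (1 − 1/5) × 1² / 8 = 0.8 × 1 / 8 = 0.1 dB.
Output = -33 − 0.1 = -33.1 dBFS.

-33.1 dBFS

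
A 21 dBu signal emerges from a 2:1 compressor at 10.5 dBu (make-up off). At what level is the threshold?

Input is 21 dB above T (since output overshoot × R = input overshoot: (10.5 − T)·2 = 21 − T gives T = 0 dBu).
Check: 0 + (21 − 0)/2 = 0 + 10.5 = 10.5 dBu. ✓

0 dBu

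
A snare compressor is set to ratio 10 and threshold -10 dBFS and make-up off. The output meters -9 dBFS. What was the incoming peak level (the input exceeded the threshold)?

That's 1 dB above the -10 dBFS threshold.
Undo the ratio: input overshoot = 1 × 10 = 10 dB, giving input = 0 dBFS.

0 dBFS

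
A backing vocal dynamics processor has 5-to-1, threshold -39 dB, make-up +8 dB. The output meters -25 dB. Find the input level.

Stripping the +8 dB make-up gives -33 dB at the gain stage.
Post-compression overshoot = -33 − (-39) = 6 dB.
Before 5:1 compression the overshoot was 6 × 5 = 30 dB, so input = -39 + 30 = -9 dB.

-9 dB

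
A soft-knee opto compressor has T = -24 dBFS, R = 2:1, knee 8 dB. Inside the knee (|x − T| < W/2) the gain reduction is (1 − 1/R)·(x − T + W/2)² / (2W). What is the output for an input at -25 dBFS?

-25.28125 dBFS

x − T + W/2 = -25 − (-24) + 4 = 3.
GR = (1 − 1/2) × 3² / 16 = 0.5 × 9 / 16 = 0.28125 dB.
Output = -25 − 0.28125 = -25.28125 dBFS.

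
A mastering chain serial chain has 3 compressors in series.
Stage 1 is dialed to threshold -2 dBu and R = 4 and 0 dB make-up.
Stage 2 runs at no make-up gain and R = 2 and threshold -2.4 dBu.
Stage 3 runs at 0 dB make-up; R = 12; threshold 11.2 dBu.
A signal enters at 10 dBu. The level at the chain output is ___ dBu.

-0.7 dBu

Stage 1: 10 dBu is 12 dB over -2 dBu; at 4:1 that becomes 3 dB over, giving 1 dBu.
Stage 2: overshoot 3.4 dB → 3.4/2 = 1.7 dB → -0.7 dBu.
Stage 3: -0.7 dBu ≤ 11.2 dBu, so stage 3 doesn't engage; output -0.7 dBu.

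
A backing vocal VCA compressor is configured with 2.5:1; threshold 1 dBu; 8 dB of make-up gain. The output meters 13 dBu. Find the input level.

Stripping the +8 dB make-up gives 5 dBu at the gain stage.
Post-compression overshoot = 5 − 1 = 4 dB.
Input overshoot = R × output overshoot = 10 dB → input = 1 + 10 = 11 dBu.

11 dBu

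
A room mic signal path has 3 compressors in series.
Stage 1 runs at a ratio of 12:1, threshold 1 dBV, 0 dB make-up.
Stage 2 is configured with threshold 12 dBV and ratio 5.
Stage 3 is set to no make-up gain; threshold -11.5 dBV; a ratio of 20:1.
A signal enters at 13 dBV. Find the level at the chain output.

Stage 1: 13 dBV is 12 dB over 1 dBV; at 12:1 that becomes 1 dB over, giving 2 dBV.
Stage 2: 2 dBV ≤ 12 dBV, so stage 2 doesn't engage; output 2 dBV.
Stage 3: 13.5 dB above -11.5 dBV, reduced 20:1 to 0.675 dB above → -10.825 dBV.

-10.825 dBV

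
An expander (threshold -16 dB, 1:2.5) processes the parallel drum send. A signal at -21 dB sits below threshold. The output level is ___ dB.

Below threshold, a 1:2.5 expander applies gain = (2.5−1)×(T − x) of attenuation.
(2.5−1) × 5 = 7.5 dB, so output = -21 − 7.5 = -28.5 dB.

-28.5 dB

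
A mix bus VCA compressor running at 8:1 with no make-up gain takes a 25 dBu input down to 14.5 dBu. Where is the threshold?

Let T be the threshold. Output overshoot = (input overshoot)/R, so 14.5 − T = (25 − T)/8.
8·(14.5 − T) = 25 − T → 7·T = 116 − 25 = 91.
T = 91/7 = 13 dBu.

13 dBu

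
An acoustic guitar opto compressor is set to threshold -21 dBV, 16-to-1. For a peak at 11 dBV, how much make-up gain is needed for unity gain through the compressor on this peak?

The peak compresses to -21 + 32/16 = -19 dBV.
To reach 11 dBV requires 11 − (-19) = 30 dB of make-up.

30 dB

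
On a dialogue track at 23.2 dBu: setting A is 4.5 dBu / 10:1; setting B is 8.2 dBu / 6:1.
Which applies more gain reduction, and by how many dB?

A, by 4.33 dB

A: GR = 18.7 − 18.7/10 = 16.83 dB.
B: GR = 15 − 15/6 = 12.5 dB.
A applies 4.33 dB more gain reduction.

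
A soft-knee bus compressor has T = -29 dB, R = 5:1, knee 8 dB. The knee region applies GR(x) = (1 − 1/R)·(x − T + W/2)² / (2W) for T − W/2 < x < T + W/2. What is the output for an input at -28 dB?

-29.25 dB

x − T + W/2 = -28 − (-29) + 4 = 5.
GR = (1 − 1/5) × 5² / 16 = 0.8 × 25 / 16 = 1.25 dB.
Output = -28 − 1.25 = -29.25 dB.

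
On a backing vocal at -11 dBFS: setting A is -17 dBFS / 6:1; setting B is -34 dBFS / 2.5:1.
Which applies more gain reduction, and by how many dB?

A: GR = 6 − 6/6 = 5 dB.
B: GR = 23 − 23/2.5 = 13.8 dB.
Difference: 8.8 dB in favour of B.

B, by 8.8 dB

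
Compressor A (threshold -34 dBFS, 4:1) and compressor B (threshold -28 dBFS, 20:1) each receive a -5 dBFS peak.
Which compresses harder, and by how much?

B, by 0.1 dB

A: GR = 29 − 29/4 = 21.75 dB.
B: GR = 23 − 23/20 = 21.85 dB.
B applies 0.1 dB more gain reduction.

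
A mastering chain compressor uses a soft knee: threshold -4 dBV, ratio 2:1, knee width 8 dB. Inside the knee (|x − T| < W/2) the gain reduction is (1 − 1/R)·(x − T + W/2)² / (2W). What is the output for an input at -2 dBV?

-3.125 dBV

x − T + W/2 = -2 − (-4) + 4 = 6.
GR = (1 − 1/2) × 6² / 16 = 0.5 × 36 / 16 = 1.125 dB.
Output = -2 − 1.125 = -3.125 dBV.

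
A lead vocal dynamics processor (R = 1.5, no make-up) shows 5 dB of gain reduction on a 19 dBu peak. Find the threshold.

Input is 15 dB above T (since output overshoot × R = input overshoot: (14 − T)·1.5 = 19 − T gives T = 4 dBu).
Check: 4 + (19 − 4)/1.5 = 4 + 10 = 14 dBu. ✓

4 dBu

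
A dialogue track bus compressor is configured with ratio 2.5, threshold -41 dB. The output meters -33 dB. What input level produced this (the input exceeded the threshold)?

-21 dB

The compressed level sits -33 − (-41) = 8 dB over threshold.
Before 2.5:1 compression the overshoot was 8 × 2.5 = 20 dB, so input = -41 + 20 = -21 dB.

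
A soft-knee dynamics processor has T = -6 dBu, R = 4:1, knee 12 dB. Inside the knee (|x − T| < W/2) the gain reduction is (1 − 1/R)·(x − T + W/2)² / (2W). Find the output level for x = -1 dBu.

x − T + W/2 = -1 − (-6) + 6 = 11.
GR = (1 − 1/4) × 11² / 24 = 0.75 × 121 / 24 = 3.78125 dB.
Output = -1 − 3.78125 = -4.78125 dBu.

-4.78125 dBu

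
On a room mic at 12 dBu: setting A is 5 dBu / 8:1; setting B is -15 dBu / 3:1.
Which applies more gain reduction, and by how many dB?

A: overshoot 7 dB → output overshoot 0.875 dB → GR 6.125 dB.
B: overshoot 27 dB → output overshoot 9 dB → GR 18 dB.
B applies 11.875 dB more gain reduction.

B, by 11.875 dB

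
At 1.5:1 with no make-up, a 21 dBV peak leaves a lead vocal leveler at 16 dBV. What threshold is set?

Gain reduction = 21 − 16 = 5 dB; output overshoot = GR / (R − 1) = 5 / 0.5 = 10 dB.
Threshold = output − output overshoot = 16 − 10 = 6 dBV.

6 dBV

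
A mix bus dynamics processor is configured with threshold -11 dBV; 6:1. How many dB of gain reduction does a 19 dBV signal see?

The signal is 30 dB above threshold.
At 6:1, output sits 30/6 = 5 dB above threshold.
GR = overshoot in − overshoot out = 30 − 5 = 25 dB.

25 dB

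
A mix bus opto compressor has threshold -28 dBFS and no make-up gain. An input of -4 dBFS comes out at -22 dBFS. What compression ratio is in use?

4:1

Input overshoot = -4 − (-28) = 24 dB; output overshoot = -22 − (-28) = 6 dB.
Ratio = 24 / 6 = 4.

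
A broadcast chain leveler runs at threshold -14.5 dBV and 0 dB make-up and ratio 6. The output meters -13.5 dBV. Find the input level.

Post-compression overshoot = -13.5 − (-14.5) = 1 dB.
Undo the ratio: input overshoot = 1 × 6 = 6 dB, giving input = -8.5 dBV.

-8.5 dBV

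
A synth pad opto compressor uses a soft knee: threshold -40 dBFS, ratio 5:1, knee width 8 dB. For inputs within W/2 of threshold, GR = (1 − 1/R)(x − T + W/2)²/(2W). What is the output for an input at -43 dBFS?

x − T + W/2 = -43 − (-40) + 4 = 1.
GR = (1 − 1/5) × 1² / 16 = 0.8 × 1 / 16 = 0.05 dB.
Output = -43 − 0.05 = -43.05 dBFS.

-43.05 dBFS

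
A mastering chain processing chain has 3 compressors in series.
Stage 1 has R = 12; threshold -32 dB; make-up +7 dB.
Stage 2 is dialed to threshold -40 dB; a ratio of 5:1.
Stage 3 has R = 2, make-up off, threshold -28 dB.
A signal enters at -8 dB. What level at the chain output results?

-36.6 dB

Stage 1: 24 dB above -32 dB, reduced 12:1 to 2 dB above → -30 dB; +7 dB make-up → -23 dB.
Stage 2: 17 dB above -40 dB, reduced 5:1 to 3.4 dB above → -36.6 dB.
Stage 3: -36.6 dB ≤ -28 dB, so stage 3 doesn't engage; output -36.6 dB.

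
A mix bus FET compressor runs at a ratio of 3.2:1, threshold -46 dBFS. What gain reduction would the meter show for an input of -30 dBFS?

-30 dBFS exceeds the threshold by 16 dB.
At 3.2:1, output sits 16/3.2 = 5 dB above threshold.
GR = overshoot in − overshoot out = 16 − 5 = 11 dB.

11 dB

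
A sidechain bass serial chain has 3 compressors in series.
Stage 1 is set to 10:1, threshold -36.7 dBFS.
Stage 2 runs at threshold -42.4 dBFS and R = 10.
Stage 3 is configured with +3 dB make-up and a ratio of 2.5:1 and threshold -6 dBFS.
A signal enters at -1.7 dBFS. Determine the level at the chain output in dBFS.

Stage 1: 35 dB above -36.7 dBFS, reduced 10:1 to 3.5 dB above → -33.2 dBFS.
Stage 2: -33.2 dBFS is 9.2 dB over -42.4 dBFS; at 10:1 that becomes 0.92 dB over, giving -41.48 dBFS.
Stage 3: -41.48 dBFS is at or below the -6 dBFS threshold — no compression; make-up brings it to -38.48 dBFS.

-38.48 dBFS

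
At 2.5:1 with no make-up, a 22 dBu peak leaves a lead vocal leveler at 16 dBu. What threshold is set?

Let T be the threshold. Output overshoot = (input overshoot)/R, so 16 − T = (22 − T)/2.5.
2.5·(16 − T) = 22 − T → 1.5·T = 40 − 22 = 18.
T = 18/1.5 = 12 dBu.

12 dBu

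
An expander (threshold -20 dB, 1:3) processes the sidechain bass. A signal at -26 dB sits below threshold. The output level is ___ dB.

-38 dB

The input is 6 dB below the -20 dB threshold.
A 1:3 expander multiplies undershoot by 3: 6 × 3 = 18 dB below threshold.
Output = -20 − 18 = -38 dB.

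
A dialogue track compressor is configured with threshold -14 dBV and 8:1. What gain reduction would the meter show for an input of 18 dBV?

The signal is 32 dB above threshold.
After 8:1 compression the overshoot becomes 32/8 = 4 dB.
Gain reduction = 32 − 4 = 28 dB.

28 dB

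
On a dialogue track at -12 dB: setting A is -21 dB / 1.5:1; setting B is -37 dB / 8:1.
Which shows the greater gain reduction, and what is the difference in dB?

A: GR = 9 − 9/1.5 = 3 dB.
B: GR = 25 − 25/8 = 21.875 dB.
B applies 18.875 dB more gain reduction.

B, by 18.875 dB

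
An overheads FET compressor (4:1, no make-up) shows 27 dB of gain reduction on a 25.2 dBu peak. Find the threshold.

Let T be the threshold. Output overshoot = (input overshoot)/R, so -1.8 − T = (25.2 − T)/4.
4·(-1.8 − T) = 25.2 − T → 3·T = -7.2 − 25.2 = -32.4.
T = -32.4/3 = -10.8 dBu.

-10.8 dBu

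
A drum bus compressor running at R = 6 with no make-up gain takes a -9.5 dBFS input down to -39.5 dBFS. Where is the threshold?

Gain reduction = -9.5 − (-39.5) = 30 dB; output overshoot = GR / (R − 1) = 30 / 5 = 6 dB.
Threshold = output − output overshoot = -39.5 − 6 = -45.5 dBFS.

-45.5 dBFS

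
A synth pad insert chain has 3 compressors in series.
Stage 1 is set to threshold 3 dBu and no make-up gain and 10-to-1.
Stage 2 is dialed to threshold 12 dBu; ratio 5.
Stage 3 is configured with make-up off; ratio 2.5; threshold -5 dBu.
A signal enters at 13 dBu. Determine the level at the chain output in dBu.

Stage 1: 10 dB above 3 dBu, reduced 10:1 to 1 dB above → 4 dBu.
Stage 2: 4 dBu ≤ 12 dBu, so stage 2 doesn't engage; output 4 dBu.
Stage 3: 9 dB above -5 dBu, reduced 2.5:1 to 3.6 dB above → -1.4 dBu.

-1.4 dBu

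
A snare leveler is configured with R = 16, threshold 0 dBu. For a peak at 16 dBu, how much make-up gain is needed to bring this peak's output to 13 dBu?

12 dB

Without make-up, output = threshold + overshoot/16 = 0 + 1 = 1 dBu.
Gap to target: 12 dB.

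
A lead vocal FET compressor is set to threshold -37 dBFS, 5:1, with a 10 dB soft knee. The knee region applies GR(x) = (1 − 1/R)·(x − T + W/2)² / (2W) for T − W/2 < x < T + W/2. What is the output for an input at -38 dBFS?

x − T + W/2 = -38 − (-37) + 5 = 4.
GR = (1 − 1/5) × 4² / 20 = 0.8 × 16 / 20 = 0.64 dB.
Output = -38 − 0.64 = -38.64 dBFS.

-38.64 dBFS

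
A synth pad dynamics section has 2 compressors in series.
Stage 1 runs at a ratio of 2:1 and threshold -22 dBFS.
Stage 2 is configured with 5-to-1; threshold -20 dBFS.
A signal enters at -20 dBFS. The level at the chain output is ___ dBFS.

Stage 1: 2 dB above -22 dBFS, reduced 2:1 to 1 dB above → -21 dBFS.
Stage 2: -21 dBFS ≤ -20 dBFS, so stage 2 doesn't engage; output -21 dBFS.

-21 dBFS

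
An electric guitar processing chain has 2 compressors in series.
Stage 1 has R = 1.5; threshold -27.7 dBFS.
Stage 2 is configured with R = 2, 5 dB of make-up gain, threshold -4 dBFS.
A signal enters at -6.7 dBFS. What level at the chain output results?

-8.7 dBFS

Stage 1: -6.7 dBFS is 21 dB over -27.7 dBFS; at 1.5:1 that becomes 14 dB over, giving -13.7 dBFS.
Stage 2: -13.7 dBFS is at or below the -4 dBFS threshold — no compression; make-up brings it to -8.7 dBFS.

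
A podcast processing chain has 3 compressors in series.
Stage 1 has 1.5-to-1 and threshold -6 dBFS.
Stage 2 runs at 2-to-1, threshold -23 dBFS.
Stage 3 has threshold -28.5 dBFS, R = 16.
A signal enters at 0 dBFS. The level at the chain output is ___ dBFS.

-27.5 dBFS

Stage 1: 0 dBFS is 6 dB over -6 dBFS; at 1.5:1 that becomes 4 dB over, giving -2 dBFS.
Stage 2: 21 dB above -23 dBFS, reduced 2:1 to 10.5 dB above → -12.5 dBFS.
Stage 3: -12.5 dBFS is 16 dB over -28.5 dBFS; at 16:1 that becomes 1 dB over, giving -27.5 dBFS.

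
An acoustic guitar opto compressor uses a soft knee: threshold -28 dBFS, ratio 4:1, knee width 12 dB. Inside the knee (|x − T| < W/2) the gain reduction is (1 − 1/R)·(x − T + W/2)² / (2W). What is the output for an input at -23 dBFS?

x − T + W/2 = -23 − (-28) + 6 = 11.
GR = (1 − 1/4) × 11² / 24 = 0.75 × 121 / 24 = 3.78125 dB.
Output = -23 − 3.78125 = -26.78125 dBFS.

-26.78125 dBFS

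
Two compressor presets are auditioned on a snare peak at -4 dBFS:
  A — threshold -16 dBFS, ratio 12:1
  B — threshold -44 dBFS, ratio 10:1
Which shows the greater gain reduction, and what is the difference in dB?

A: overshoot 12 dB → output overshoot 1 dB → GR 11 dB.
B: overshoot 40 dB → output overshoot 4 dB → GR 36 dB.
B reduces 25 dB more.

B, by 25 dB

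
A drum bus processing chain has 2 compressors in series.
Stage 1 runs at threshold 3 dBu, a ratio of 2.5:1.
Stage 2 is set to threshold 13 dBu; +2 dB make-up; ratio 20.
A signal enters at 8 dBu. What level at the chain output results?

Stage 1: overshoot 5 dB → 5/2.5 = 2 dB → 5 dBu.
Stage 2: 5 dBu is at or below the 13 dBu threshold — no compression; make-up brings it to 7 dBu.

7 dBu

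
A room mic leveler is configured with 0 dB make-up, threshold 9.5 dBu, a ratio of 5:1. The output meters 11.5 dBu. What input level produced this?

That's 2 dB above the 9.5 dBu threshold.
Before 5:1 compression the overshoot was 2 × 5 = 10 dB, so input = 9.5 + 10 = 19.5 dBu.

19.5 dBu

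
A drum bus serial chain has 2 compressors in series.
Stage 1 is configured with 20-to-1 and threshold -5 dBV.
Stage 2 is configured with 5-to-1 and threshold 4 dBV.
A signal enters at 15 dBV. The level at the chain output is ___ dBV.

-4 dBV

Stage 1: 15 dBV is 20 dB over -5 dBV; at 20:1 that becomes 1 dB over, giving -4 dBV.
Stage 2: below threshold (-4 ≤ 4); passes unchanged; output -4 dBV.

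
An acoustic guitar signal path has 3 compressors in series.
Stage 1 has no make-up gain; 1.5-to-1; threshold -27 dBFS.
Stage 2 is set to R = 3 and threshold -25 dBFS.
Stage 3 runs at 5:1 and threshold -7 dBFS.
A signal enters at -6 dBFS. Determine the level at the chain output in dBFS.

-21 dBFS

Stage 1: -6 dBFS is 21 dB over -27 dBFS; at 1.5:1 that becomes 14 dB over, giving -13 dBFS.
Stage 2: overshoot 12 dB → 12/3 = 4 dB → -21 dBFS.
Stage 3: -21 dBFS ≤ -7 dBFS, so stage 3 doesn't engage; output -21 dBFS.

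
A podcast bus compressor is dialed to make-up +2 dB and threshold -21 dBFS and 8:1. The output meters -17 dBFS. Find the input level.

-5 dBFS

Before make-up, the level was -17 − 2 = -19 dBFS.
That's 2 dB above the -21 dBFS threshold.
Before 8:1 compression the overshoot was 2 × 8 = 16 dB, so input = -21 + 16 = -5 dBFS.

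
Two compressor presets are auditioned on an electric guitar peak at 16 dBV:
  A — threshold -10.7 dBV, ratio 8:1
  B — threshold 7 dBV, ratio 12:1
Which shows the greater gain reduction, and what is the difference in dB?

A: GR = 26.7 − 26.7/8 = 23.3625 dB.
B: GR = 9 − 9/12 = 8.25 dB.
A reduces 15.1125 dB more.

A, by 15.1125 dB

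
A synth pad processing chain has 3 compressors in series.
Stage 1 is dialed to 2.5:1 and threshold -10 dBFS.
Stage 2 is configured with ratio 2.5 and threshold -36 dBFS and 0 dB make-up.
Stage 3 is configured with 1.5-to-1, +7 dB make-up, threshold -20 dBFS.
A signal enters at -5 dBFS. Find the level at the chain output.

Stage 1: -5 dBFS is 5 dB over -10 dBFS; at 2.5:1 that becomes 2 dB over, giving -8 dBFS.
Stage 2: -8 dBFS is 28 dB over -36 dBFS; at 2.5:1 that becomes 11.2 dB over, giving -24.8 dBFS.
Stage 3: -24.8 dBFS ≤ -20 dBFS, so stage 3 doesn't engage; make-up brings it to -17.8 dBFS.

-17.8 dBFS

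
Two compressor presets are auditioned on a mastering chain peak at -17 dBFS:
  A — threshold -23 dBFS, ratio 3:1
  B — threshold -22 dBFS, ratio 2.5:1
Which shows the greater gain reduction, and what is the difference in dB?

A, by 1 dB

A: 6 dB over, compressed to 2 dB over, so 4 dB of GR.
B: 5 dB over, compressed to 2 dB over, so 3 dB of GR.
A applies 1 dB more gain reduction.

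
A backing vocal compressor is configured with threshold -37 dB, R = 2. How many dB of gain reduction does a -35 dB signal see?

The signal is 2 dB above threshold.
At 2:1, output sits 2/2 = 1 dB above threshold.
Gain reduction = 2 − 1 = 1 dB.

1 dB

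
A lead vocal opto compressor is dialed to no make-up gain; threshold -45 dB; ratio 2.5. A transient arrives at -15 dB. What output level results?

-33 dB

-15 dB sits 30 dB over threshold.
At 2.5:1 the overshoot is divided by 2.5, leaving 12 dB above threshold.
That puts the output at -33 dB.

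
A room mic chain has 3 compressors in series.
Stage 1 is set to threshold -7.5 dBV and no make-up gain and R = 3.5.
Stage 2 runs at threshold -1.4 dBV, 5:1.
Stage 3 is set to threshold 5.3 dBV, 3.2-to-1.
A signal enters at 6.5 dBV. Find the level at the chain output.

-3.5 dBV

Stage 1: overshoot 14 dB → 14/3.5 = 4 dB → -3.5 dBV.
Stage 2: -3.5 dBV ≤ -1.4 dBV, so stage 2 doesn't engage; output -3.5 dBV.
Stage 3: -3.5 dBV ≤ 5.3 dBV, so stage 3 doesn't engage; output -3.5 dBV.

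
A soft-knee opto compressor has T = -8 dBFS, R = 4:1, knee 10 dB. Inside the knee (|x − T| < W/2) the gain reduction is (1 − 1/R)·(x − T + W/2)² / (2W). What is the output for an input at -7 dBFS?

-8.35 dBFS

x − T + W/2 = -7 − (-8) + 5 = 6.
GR = (1 − 1/4) × 6² / 20 = 0.75 × 36 / 20 = 1.35 dB.
Output = -7 − 1.35 = -8.35 dBFS.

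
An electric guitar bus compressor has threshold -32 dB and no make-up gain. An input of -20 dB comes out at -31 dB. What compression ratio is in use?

12:1

Input overshoot = -20 − (-32) = 12 dB; output overshoot = -31 − (-32) = 1 dB.
Ratio = 12 / 1 = 12.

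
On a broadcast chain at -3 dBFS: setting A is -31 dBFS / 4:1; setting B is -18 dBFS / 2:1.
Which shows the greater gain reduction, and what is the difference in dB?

A, by 13.5 dB

A: GR = 28 − 28/4 = 21 dB.
B: GR = 15 − 15/2 = 7.5 dB.
A applies 13.5 dB more gain reduction.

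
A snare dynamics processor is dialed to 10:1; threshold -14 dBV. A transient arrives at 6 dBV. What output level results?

-12 dBV

Overshoot: 6 − (-14) = 20 dB.
10:1 compression reduces that to 20/10 = 2 dB over.
So the level is -14 + 2 = -12 dBV.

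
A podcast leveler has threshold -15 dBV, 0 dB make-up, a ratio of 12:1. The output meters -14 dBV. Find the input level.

Post-compression overshoot = -14 − (-15) = 1 dB.
Input overshoot = R × output overshoot = 12 dB → input = -15 + 12 = -3 dBV.

-3 dBV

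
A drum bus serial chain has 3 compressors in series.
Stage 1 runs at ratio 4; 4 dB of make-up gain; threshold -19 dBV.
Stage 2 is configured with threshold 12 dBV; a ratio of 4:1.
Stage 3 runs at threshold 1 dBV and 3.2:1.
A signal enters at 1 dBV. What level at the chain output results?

-10 dBV

Stage 1: overshoot 20 dB → 20/4 = 5 dB → -14 dBV; +4 dB make-up → -10 dBV.
Stage 2: below threshold (-10 ≤ 12); passes unchanged; output -10 dBV.
Stage 3: -10 dBV ≤ 1 dBV, so stage 3 doesn't engage; output -10 dBV.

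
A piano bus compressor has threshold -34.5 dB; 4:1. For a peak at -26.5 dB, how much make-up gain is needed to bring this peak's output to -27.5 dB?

5 dB

Without make-up, output = threshold + overshoot/4 = -34.5 + 2 = -32.5 dB.
Gap to target: 5 dB.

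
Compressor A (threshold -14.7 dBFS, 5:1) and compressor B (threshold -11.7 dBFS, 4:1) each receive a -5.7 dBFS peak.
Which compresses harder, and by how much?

A: GR = 9 − 9/5 = 7.2 dB.
B: GR = 6 − 6/4 = 4.5 dB.
Difference: 2.7 dB in favour of A.

A, by 2.7 dB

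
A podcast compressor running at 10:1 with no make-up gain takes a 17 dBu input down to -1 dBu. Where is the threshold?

Input is 20 dB above T (since output overshoot × R = input overshoot: (-1 − T)·10 = 17 − T gives T = -3 dBu).
Check: -3 + (17 − (-3))/10 = -3 + 2 = -1 dBu. ✓

-3 dBu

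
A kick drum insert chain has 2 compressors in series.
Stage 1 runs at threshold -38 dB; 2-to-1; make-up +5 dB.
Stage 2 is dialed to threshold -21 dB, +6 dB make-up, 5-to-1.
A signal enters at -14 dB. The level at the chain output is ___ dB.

-15 dB

Stage 1: overshoot 24 dB → 24/2 = 12 dB → -26 dB; +5 dB make-up → -21 dB.
Stage 2: -21 dB ≤ -21 dB, so stage 2 doesn't engage; make-up brings it to -15 dB.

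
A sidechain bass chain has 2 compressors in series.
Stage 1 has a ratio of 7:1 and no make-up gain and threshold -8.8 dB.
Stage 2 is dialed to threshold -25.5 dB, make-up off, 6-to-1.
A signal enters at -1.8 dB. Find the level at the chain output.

-22.55 dB

Stage 1: overshoot 7 dB → 7/7 = 1 dB → -7.8 dB.
Stage 2: -7.8 dB is 17.7 dB over -25.5 dB; at 6:1 that becomes 2.95 dB over, giving -22.55 dB.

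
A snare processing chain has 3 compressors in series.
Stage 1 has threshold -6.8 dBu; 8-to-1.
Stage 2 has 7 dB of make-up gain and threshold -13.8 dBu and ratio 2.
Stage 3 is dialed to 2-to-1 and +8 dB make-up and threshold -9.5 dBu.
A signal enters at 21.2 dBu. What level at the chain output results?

Stage 1: overshoot 28 dB → 28/8 = 3.5 dB → -3.3 dBu.
Stage 2: 10.5 dB above -13.8 dBu, reduced 2:1 to 5.25 dB above → -8.55 dBu; +7 dB make-up → -1.55 dBu.
Stage 3: overshoot 7.95 dB → 7.95/2 = 3.975 dB → -5.525 dBu; +8 dB make-up → 2.475 dBu.

2.475 dBu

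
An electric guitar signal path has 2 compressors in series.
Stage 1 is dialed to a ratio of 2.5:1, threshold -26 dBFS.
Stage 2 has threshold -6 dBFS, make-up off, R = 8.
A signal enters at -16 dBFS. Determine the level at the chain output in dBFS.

Stage 1: overshoot 10 dB → 10/2.5 = 4 dB → -22 dBFS.
Stage 2: -22 dBFS is at or below the -6 dBFS threshold — no compression; output -22 dBFS.

-22 dBFS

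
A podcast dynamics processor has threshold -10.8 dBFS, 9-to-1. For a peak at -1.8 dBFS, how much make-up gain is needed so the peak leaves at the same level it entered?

Without make-up, output = threshold + overshoot/9 = -10.8 + 1 = -9.8 dBFS.
Gap to target: 8 dB.

8 dB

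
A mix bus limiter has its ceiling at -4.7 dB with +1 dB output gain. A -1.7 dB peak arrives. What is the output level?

At ∞:1, everything above -4.7 dB is held at the ceiling.
Output gain then adds 1 dB: -4.7 + 1 = -3.7 dB.

-3.7 dB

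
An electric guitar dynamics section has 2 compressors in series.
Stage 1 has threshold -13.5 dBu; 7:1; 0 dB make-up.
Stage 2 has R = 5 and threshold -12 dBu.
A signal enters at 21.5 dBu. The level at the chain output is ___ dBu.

Stage 1: 35 dB above -13.5 dBu, reduced 7:1 to 5 dB above → -8.5 dBu.
Stage 2: 3.5 dB above -12 dBu, reduced 5:1 to 0.7 dB above → -11.3 dBu.

-11.3 dBu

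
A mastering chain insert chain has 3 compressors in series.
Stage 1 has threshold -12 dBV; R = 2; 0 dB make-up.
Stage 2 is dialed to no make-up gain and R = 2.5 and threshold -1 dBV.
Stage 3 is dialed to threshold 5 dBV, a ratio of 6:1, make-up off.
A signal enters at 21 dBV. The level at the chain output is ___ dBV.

Stage 1: 33 dB above -12 dBV, reduced 2:1 to 16.5 dB above → 4.5 dBV.
Stage 2: 4.5 dBV is 5.5 dB over -1 dBV; at 2.5:1 that becomes 2.2 dB over, giving 1.2 dBV.
Stage 3: 1.2 dBV ≤ 5 dBV, so stage 3 doesn't engage; output 1.2 dBV.

1.2 dBV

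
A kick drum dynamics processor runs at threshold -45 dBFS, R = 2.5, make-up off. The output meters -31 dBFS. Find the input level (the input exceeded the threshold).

-10 dBFS

That's 14 dB above the -45 dBFS threshold.
Before 2.5:1 compression the overshoot was 14 × 2.5 = 35 dB, so input = -45 + 35 = -10 dBFS.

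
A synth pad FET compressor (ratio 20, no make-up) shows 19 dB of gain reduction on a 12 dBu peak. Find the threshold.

Input is 20 dB above T (since output overshoot × R = input overshoot: (-7 − T)·20 = 12 − T gives T = -8 dBu).
Check: -8 + (12 − (-8))/20 = -8 + 1 = -7 dBu. ✓

-8 dBu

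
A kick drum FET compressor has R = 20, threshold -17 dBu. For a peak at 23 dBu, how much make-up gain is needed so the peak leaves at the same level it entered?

Overshoot 40 dB → 40/20 = 2 dB after compression, so the compressed level is -17 + 2 = -15 dBu.
Make-up = target − compressed = 23 − (-15) = 38 dB.

38 dB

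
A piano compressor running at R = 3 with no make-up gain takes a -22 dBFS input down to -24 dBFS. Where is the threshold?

-25 dBFS

Gain reduction = -22 − (-24) = 2 dB; output overshoot = GR / (R − 1) = 2 / 2 = 1 dB.
Threshold = output − output overshoot = -24 − 1 = -25 dBFS.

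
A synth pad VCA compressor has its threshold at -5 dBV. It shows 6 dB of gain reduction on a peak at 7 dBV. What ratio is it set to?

Input overshoot = 7 − (-5) = 12 dB.
Output overshoot = 12 − 6 = 6 dB.
Ratio = input overshoot / output overshoot = 12 / 6 = 2.

2:1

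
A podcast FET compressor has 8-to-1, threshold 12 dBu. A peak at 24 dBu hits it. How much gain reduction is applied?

The signal is 12 dB above threshold.
After 8:1 compression the overshoot becomes 12/8 = 1.5 dB.
GR = overshoot in − overshoot out = 12 − 1.5 = 10.5 dB.

10.5 dB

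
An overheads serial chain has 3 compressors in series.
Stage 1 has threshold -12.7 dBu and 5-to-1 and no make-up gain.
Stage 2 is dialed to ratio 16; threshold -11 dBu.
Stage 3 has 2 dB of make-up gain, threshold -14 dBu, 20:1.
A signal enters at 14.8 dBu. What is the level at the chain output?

Stage 1: 27.5 dB above -12.7 dBu, reduced 5:1 to 5.5 dB above → -7.2 dBu.
Stage 2: -7.2 dBu is 3.8 dB over -11 dBu; at 16:1 that becomes 0.2375 dB over, giving -10.7625 dBu.
Stage 3: -10.7625 dBu is 3.2375 dB over -14 dBu; at 20:1 that becomes 0.161875 dB over, giving -13.838125 dBu; +2 dB make-up → -11.838125 dBu.

-11.838125 dBu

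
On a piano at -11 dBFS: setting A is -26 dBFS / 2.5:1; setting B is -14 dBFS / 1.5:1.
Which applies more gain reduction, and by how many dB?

A, by 8 dB

A: GR = 15 − 15/2.5 = 9 dB.
B: GR = 3 − 3/1.5 = 1 dB.
A reduces 8 dB more.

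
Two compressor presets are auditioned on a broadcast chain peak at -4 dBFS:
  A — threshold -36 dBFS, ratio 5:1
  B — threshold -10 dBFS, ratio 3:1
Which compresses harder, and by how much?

A, by 21.6 dB

A: 32 dB over, compressed to 6.4 dB over, so 25.6 dB of GR.
B: 6 dB over, compressed to 2 dB over, so 4 dB of GR.
Difference: 21.6 dB in favour of A.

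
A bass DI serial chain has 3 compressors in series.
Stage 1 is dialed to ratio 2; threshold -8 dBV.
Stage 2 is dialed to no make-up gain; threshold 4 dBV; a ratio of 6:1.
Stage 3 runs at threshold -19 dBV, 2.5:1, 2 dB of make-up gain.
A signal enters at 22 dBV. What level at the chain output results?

-7.6 dBV

Stage 1: overshoot 30 dB → 30/2 = 15 dB → 7 dBV.
Stage 2: overshoot 3 dB → 3/6 = 0.5 dB → 4.5 dBV.
Stage 3: 4.5 dBV is 23.5 dB over -19 dBV; at 2.5:1 that becomes 9.4 dB over, giving -9.6 dBV; +2 dB make-up → -7.6 dBV.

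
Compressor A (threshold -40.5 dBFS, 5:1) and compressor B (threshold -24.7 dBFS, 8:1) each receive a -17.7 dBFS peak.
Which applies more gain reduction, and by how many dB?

A, by 12.115 dB

A: GR = 22.8 − 22.8/5 = 18.24 dB.
B: GR = 7 − 7/8 = 6.125 dB.
Difference: 12.115 dB in favour of A.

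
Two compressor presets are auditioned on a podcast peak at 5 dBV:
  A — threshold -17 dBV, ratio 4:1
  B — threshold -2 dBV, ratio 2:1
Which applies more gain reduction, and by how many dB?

A: GR = 22 − 22/4 = 16.5 dB.
B: GR = 7 − 7/2 = 3.5 dB.
A applies 13 dB more gain reduction.

A, by 13 dB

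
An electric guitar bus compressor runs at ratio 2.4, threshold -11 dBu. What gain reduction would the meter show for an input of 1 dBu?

The signal is 12 dB above threshold.
At 2.4:1, output sits 12/2.4 = 5 dB above threshold.
Gain reduction = 12 − 5 = 7 dB.

7 dB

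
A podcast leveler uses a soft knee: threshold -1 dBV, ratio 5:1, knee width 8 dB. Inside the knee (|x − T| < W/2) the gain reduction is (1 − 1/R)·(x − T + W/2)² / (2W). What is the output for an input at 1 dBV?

-0.8 dBV

x − T + W/2 = 1 − (-1) + 4 = 6.
GR = (1 − 1/5) × 6² / 16 = 0.8 × 36 / 16 = 1.8 dB.
Output = 1 − 1.8 = -0.8 dBV.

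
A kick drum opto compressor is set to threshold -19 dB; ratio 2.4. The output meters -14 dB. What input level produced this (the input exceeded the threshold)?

Post-compression overshoot = -14 − (-19) = 5 dB.
Input overshoot = R × output overshoot = 12 dB → input = -19 + 12 = -7 dB.

-7 dB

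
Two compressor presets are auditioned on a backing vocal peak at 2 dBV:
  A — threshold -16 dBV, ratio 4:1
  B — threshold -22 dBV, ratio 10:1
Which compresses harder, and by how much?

A: GR = 18 − 18/4 = 13.5 dB.
B: GR = 24 − 24/10 = 21.6 dB.
Difference: 8.1 dB in favour of B.

B, by 8.1 dB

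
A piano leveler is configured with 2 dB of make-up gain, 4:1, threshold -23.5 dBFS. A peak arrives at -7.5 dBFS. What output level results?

-17.5 dBFS

Overshoot: -7.5 − (-23.5) = 16 dB.
The 16 dB excess becomes 4 dB after 4:1 reduction.
Output = -23.5 + 4 = -19.5 dBFS; make-up adds 2 dB, giving -17.5 dBFS.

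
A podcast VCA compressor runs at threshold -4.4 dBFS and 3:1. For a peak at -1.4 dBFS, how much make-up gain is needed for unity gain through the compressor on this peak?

Without make-up, output = threshold + overshoot/3 = -4.4 + 1 = -3.4 dBFS.
Gap to target: 2 dB.

2 dB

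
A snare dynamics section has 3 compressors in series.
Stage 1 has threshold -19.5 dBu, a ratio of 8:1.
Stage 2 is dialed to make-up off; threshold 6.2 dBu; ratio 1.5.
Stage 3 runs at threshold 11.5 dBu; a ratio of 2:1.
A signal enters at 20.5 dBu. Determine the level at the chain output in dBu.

-14.5 dBu

Stage 1: overshoot 40 dB → 40/8 = 5 dB → -14.5 dBu.
Stage 2: -14.5 dBu ≤ 6.2 dBu, so stage 2 doesn't engage; output -14.5 dBu.
Stage 3: -14.5 dBu ≤ 11.5 dBu, so stage 3 doesn't engage; output -14.5 dBu.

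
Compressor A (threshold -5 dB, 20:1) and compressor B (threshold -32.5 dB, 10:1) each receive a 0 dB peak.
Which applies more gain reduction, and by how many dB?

B, by 24.5 dB

A: overshoot 5 dB → output overshoot 0.25 dB → GR 4.75 dB.
B: overshoot 32.5 dB → output overshoot 3.25 dB → GR 29.25 dB.
Difference: 24.5 dB in favour of B.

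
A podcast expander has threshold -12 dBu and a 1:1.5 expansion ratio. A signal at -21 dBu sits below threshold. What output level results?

-25.5 dBu

The input is 9 dB below the -12 dBu threshold.
A 1:1.5 expander multiplies undershoot by 1.5: 9 × 1.5 = 13.5 dB below threshold.
Output = -12 − 13.5 = -25.5 dBu.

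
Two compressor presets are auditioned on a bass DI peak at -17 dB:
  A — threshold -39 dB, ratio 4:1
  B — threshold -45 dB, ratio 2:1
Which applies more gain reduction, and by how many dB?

A, by 2.5 dB

A: GR = 22 − 22/4 = 16.5 dB.
B: GR = 28 − 28/2 = 14 dB.
Difference: 2.5 dB in favour of A.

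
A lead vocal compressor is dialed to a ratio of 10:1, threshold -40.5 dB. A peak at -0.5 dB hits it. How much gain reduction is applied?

36 dB

The signal is 40 dB above threshold.
At 10:1, output sits 40/10 = 4 dB above threshold.
Gain reduction = 40 − 4 = 36 dB.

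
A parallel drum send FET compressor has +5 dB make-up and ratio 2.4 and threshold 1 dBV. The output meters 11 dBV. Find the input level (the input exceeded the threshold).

13 dBV

Remove make-up: 11 − 5 = 6 dBV.
That's 5 dB above the 1 dBV threshold.
Undo the ratio: input overshoot = 5 × 2.4 = 12 dB, giving input = 13 dBV.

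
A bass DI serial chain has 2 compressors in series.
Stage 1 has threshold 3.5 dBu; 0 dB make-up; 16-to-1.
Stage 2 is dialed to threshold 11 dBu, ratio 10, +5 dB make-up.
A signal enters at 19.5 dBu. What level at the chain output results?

Stage 1: overshoot 16 dB → 16/16 = 1 dB → 4.5 dBu.
Stage 2: 4.5 dBu ≤ 11 dBu, so stage 2 doesn't engage; make-up brings it to 9.5 dBu.

9.5 dBu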